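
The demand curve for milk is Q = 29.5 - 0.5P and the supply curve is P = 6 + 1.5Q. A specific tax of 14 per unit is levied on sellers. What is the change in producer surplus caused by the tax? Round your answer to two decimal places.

-78.86

Rewriting demand in inverse form: P = 59 - 2Q.
Without the tax, 59 - 2Q = 6 + 1.5Q so Q* = 15.1429 and P* = 28.7143.
With the tax, sellers need 14 more per unit: 59 - 2Q = 6 + 1.5Q + 14, so Q_t = 11.1429. Buyers pay P_b = 36.7143; sellers receive P_s = P_b - 14 = 22.7143.
Producers lose the trapezoid between P_s and P* out to Q_t plus the triangle from Q_t to Q*: change in PS = 93.1224 - 171.9796 = -78.8571.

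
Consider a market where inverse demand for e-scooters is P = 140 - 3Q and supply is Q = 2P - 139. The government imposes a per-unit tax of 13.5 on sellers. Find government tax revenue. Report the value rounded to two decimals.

219.86

Rewriting supply in inverse form: P = 69.5 + 0.5Q.
Without the tax, 140 - 3Q = 69.5 + 0.5Q so Q* = 20.1429 and P* = 79.5714.
A tax on sellers shifts supply up by 13.5: 140 - 3Q = 69.5 + 0.5Q + 13.5, so Q_t = 16.2857. Buyers pay P_b = 91.1429; sellers receive P_s = P_b - 13.5 = 77.6429.
Tax revenue = t x Q_t = 13.5 x 16.2857 = 219.8571.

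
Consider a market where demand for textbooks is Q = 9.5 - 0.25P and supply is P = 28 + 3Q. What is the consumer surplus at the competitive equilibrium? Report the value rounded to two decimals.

Rewriting demand in inverse form: P = 38 - 4Q.
Equilibrium: 38 - 4Q = 28 + 3Q, so Q* = 1.4286 and P* = 32.2857.
The demand choke price is 38, so CS = (1/2)(Q*)(38 - P*) = (1/2)(1.4286)(5.7143) = 4.0816.

4.08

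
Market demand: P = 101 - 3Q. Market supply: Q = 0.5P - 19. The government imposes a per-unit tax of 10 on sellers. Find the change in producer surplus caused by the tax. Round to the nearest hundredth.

Rewriting supply in inverse form: P = 38 + 2Q.
Pre-tax equilibrium: 101 - 3Q = 38 + 2Q gives Q* = 12.6, P* = 63.2.
A tax on sellers shifts supply up by 10: 101 - 3Q = 38 + 2Q + 10, so Q_t = 10.6. Buyers pay P_b = 69.2; sellers receive P_s = P_b - 10 = 59.2.
PS falls from (1/2)(12.6)(25.2) = 158.76 to (1/2)(10.6)(21.2) = 112.36, a change of -46.4.

-46.40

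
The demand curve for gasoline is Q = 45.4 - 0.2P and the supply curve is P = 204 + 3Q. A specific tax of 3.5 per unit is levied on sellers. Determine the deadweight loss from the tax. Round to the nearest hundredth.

Rewriting demand in inverse form: P = 227 - 5Q.
Without the tax, 227 - 5Q = 204 + 3Q so Q* = 2.875 and P* = 212.625.
A tax on sellers shifts supply up by 3.5: 227 - 5Q = 204 + 3Q + 3.5, so Q_t = 2.4375. Buyers pay P_b = 214.8125; sellers receive P_s = P_b - 3.5 = 211.3125.
The welfare triangle lost has base Q* - Q_t = 0.4375 and height t = 3.5, so DWL = (1/2)(0.4375)(3.5) = 0.7656.

0.77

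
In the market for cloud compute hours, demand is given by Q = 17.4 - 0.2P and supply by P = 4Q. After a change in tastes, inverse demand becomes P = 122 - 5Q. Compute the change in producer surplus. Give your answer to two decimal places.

180.62

Rewriting demand in inverse form: P = 87 - 5Q.
Initial equilibrium: Q_0 = 9.6667, P_0 = 38.6667; CS_0 = (1/2)(9.6667)(48.3333) = 233.6111, PS_0 = (1/2)(9.6667)(38.6667) = 186.8889.
New equilibrium: 122 - 5Q = 4Q gives Q_1 = 13.5556, P_1 = 54.2222; CS_1 = 459.3827, PS_1 = 367.5062.
Change in producer surplus = 367.5062 - 186.8889 = 180.6173.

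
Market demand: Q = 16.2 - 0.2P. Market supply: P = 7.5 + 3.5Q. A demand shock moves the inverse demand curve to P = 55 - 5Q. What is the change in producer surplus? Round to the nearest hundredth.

-76.20

Rewriting demand in inverse form: P = 81 - 5Q.
Initial equilibrium: Q_0 = 8.6471, P_0 = 37.7647; CS_0 = (1/2)(8.6471)(43.2353) = 186.9291, PS_0 = (1/2)(8.6471)(30.2647) = 130.8503.
New equilibrium: 55 - 5Q = 7.5 + 3.5Q gives Q_1 = 5.5882, P_1 = 27.0588; CS_1 = 78.0709, PS_1 = 54.6497.
Change in producer surplus = 54.6497 - 130.8503 = -76.2007.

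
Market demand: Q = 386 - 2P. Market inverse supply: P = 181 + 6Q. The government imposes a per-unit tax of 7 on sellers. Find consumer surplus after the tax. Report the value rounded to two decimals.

0.15

Rewriting demand in inverse form: P = 193 - 0.5Q.
Pre-tax equilibrium: 193 - 0.5Q = 181 + 6Q gives Q* = 1.8462, P* = 192.0769.
A tax on sellers shifts supply up by 7: 193 - 0.5Q = 181 + 6Q + 7, so Q_t = 0.7692. Buyers pay P_b = 192.6154; sellers receive P_s = P_b - 7 = 185.6154.
CS = (1/2)(Q_t)(193 - P_b) = (1/2)(0.7692)(0.3846) = 0.1479.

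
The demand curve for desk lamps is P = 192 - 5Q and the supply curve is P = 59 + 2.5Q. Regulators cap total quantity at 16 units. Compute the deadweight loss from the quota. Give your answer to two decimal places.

11.27

Unrestricted equilibrium: Q* = (192 - 59)/(5 + 2.5) = 17.7333.
At Q = 16 the demand price is 192 - 5(16) = 112 and the supply price is 59 + 2.5(16) = 99.
Deadweight loss is the triangle between the curves from 16 to 17.7333: (1/2)(112 - 99)(17.7333 - 16) = 11.2667.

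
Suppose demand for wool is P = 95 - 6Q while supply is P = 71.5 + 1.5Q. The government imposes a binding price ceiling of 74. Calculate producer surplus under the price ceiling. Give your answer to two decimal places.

2.08

Free-market equilibrium: 95 - 6Q = 71.5 + 1.5Q gives Q* = 3.1333, P* = 76.2.
At the ceiling price 74, quantity supplied is (74 - 71.5)/1.5 = 1.6667; supply is the short side, so Q = 1.6667 trades at P = 74.
PS is the triangle above supply below 74: (1/2)(1.6667)(74 - 71.5) = 2.0833.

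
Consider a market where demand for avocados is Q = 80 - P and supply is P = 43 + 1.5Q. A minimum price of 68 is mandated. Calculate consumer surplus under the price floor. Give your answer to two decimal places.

72.00

Rewriting demand in inverse form: P = 80 - Q.
Without the control, 80 - Q = 43 + 1.5Q so Q* = 14.8 and P* = 65.2.
At P = 68, buyers demand (80 - 68)/1 = 12 while sellers would supply more, so the quantity traded is 12 at price 68.
CS is the triangle under demand above 68: (1/2)(12)(80 - 68) = 72.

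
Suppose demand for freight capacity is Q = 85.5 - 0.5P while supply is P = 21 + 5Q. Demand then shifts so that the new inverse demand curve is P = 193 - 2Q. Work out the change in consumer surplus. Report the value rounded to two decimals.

Rewriting demand in inverse form: P = 171 - 2Q.
Initial equilibrium: Q_0 = 21.4286, P_0 = 128.1429; CS_0 = (1/2)(21.4286)(42.8571) = 459.1837, PS_0 = (1/2)(21.4286)(107.1429) = 1147.9592.
New equilibrium: 193 - 2Q = 21 + 5Q gives Q_1 = 24.5714, P_1 = 143.8571; CS_1 = 603.7551, PS_1 = 1509.3878.
Change in consumer surplus = 603.7551 - 459.1837 = 144.5714.

144.57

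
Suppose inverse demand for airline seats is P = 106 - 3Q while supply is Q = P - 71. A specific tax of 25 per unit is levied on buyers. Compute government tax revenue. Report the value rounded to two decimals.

Rewriting supply in inverse form: P = 71 + Q.
Without the tax, 106 - 3Q = 71 + Q so Q* = 8.75 and P* = 79.75.
A tax on buyers shifts demand down by 25: (106 - 25) - 3Q = 71 + Q, so Q_t = 2.5. Buyers pay P_b = 98.5; sellers receive P_s = P_b - 25 = 73.5.
Revenue is the tax times quantity traded: 25 x 2.5 = 62.5.

62.50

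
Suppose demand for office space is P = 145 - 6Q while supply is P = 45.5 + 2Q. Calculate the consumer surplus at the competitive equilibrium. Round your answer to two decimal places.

Set 145 - 6Q = 45.5 + 2Q, which gives 99.5 = 8Q, so Q* = 12.4375 and P* = 145 - 6(12.4375) = 70.375.
The demand choke price is 145, so CS = (1/2)(Q*)(145 - P*) = (1/2)(12.4375)(74.625) = 464.0742.

464.07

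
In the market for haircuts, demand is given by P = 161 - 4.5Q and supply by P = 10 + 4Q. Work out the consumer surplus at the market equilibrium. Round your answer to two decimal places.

710.07

Setting demand equal to supply, 151 = 8.5Q, so Q* = 17.7647 and P* = 81.0588.
CS is the area between the demand curve and P* from 0 to Q*: (1/2)(17.7647)(79.9412) = 710.0657.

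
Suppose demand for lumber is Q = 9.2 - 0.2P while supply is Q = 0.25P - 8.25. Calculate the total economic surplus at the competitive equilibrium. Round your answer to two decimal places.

9.39

Rewriting demand in inverse form: P = 46 - 5Q.
Rewriting supply in inverse form: P = 33 + 4Q.
Set 46 - 5Q = 33 + 4Q, which gives 13 = 9Q, so Q* = 1.4444 and P* = 46 - 5(1.4444) = 38.7778.
CS = (1/2)(1.4444)(7.2222) = 5.216 and PS = (1/2)(1.4444)(5.7778) = 4.1728, so total surplus = 9.3889.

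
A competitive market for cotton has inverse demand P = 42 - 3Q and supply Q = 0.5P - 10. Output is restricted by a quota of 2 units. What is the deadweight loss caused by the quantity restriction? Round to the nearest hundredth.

14.40

Rewriting supply in inverse form: P = 20 + 2Q.
Unrestricted equilibrium: Q* = (42 - 20)/(3 + 2) = 4.4.
At Q = 2 the demand price is 42 - 3(2) = 36 and the supply price is 20 + 2(2) = 24.
Deadweight loss is the triangle between the curves from 2 to 4.4: (1/2)(36 - 24)(4.4 - 2) = 14.4.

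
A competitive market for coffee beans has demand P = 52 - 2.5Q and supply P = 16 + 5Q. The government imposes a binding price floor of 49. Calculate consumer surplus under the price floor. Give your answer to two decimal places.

Free-market equilibrium: 52 - 2.5Q = 16 + 5Q gives Q* = 4.8, P* = 40.
At P = 49, buyers demand (52 - 49)/2.5 = 1.2 while sellers would supply more, so the quantity traded is 1.2 at price 49.
CS is the triangle under demand above 49: (1/2)(1.2)(52 - 49) = 1.8.

1.80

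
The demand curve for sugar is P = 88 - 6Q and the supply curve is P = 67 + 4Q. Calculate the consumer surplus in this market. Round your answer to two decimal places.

Setting demand equal to supply, 21 = 10Q, so Q* = 2.1 and P* = 75.4.
CS is the area between the demand curve and P* from 0 to Q*: (1/2)(2.1)(12.6) = 13.23.

13.23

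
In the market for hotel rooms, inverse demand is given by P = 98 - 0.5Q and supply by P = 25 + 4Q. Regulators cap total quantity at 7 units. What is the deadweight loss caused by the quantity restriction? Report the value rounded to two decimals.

Unrestricted equilibrium: Q* = (98 - 25)/(0.5 + 4) = 16.2222.
At Q = 7 the demand price is 98 - 0.5(7) = 94.5 and the supply price is 25 + 4(7) = 53.
DWL = (1/2)(gap between curves at 7) x (Q* - 7) = (1/2)(41.5)(9.2222) = 191.3611.

191.36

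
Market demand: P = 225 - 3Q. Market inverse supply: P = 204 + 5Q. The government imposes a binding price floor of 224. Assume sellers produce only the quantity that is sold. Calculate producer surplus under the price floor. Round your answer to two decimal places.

6.39

Free-market equilibrium: 225 - 3Q = 204 + 5Q gives Q* = 2.625, P* = 217.125.
At the floor price 224, quantity demanded is (225 - 224)/3 = 0.3333; demand is the short side, so Q = 0.3333 trades at P = 224.
The supply price at Q = 0.3333 is 205.6667. PS is the trapezoid between 224 and supply over [0, 0.3333]: (1/2)[(224 - 204) + (224 - 205.6667)](0.3333) = 6.3889.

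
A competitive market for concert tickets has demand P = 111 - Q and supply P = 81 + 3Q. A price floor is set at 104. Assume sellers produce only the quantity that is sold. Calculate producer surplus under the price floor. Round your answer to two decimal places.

87.50

Without the control, 111 - Q = 81 + 3Q so Q* = 7.5 and P* = 103.5.
At P = 104, buyers demand (111 - 104)/1 = 7 while sellers would supply more, so the quantity traded is 7 at price 104.
The supply price at Q = 7 is 102. PS is the trapezoid between 104 and supply over [0, 7]: (1/2)[(104 - 81) + (104 - 102)](7) = 87.5.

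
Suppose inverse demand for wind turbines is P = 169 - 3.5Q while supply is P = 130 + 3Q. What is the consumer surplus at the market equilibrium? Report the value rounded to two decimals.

Equilibrium: 169 - 3.5Q = 130 + 3Q, so Q* = 6 and P* = 148.
The demand choke price is 169, so CS = (1/2)(Q*)(169 - P*) = (1/2)(6)(21) = 63.

63.00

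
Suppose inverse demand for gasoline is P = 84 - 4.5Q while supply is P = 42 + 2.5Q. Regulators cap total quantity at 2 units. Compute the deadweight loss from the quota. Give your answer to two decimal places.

Without the quota, 84 - 4.5Q = 42 + 2.5Q gives Q* = 6.
At Q = 2 the demand price is 84 - 4.5(2) = 75 and the supply price is 42 + 2.5(2) = 47.
DWL = (1/2)(gap between curves at 2) x (Q* - 2) = (1/2)(28)(4) = 56.

56.00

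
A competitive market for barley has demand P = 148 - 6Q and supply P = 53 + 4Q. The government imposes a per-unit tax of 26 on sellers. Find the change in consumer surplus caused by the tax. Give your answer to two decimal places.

-127.92

Pre-tax equilibrium: 148 - 6Q = 53 + 4Q gives Q* = 9.5, P* = 91.
With the tax, sellers need 26 more per unit: 148 - 6Q = 53 + 4Q + 26, so Q_t = 6.9. Buyers pay P_b = 106.6; sellers receive P_s = P_b - 26 = 80.6.
Consumers lose the trapezoid between P* and P_b out to Q_t plus the triangle from Q_t to Q*: change in CS = 142.83 - 270.75 = -127.92.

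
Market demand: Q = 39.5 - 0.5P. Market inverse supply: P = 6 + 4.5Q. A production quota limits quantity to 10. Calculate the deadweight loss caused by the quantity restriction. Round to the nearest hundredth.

Rewriting demand in inverse form: P = 79 - 2Q.
Unrestricted equilibrium: Q* = (79 - 6)/(2 + 4.5) = 11.2308.
At Q = 10 the demand price is 79 - 2(10) = 59 and the supply price is 6 + 4.5(10) = 51.
DWL = (1/2)(gap between curves at 10) x (Q* - 10) = (1/2)(8)(1.2308) = 4.9231.

4.92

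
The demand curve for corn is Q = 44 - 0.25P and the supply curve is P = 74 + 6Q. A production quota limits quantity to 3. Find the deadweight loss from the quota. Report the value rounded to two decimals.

259.20

Rewriting demand in inverse form: P = 176 - 4Q.
Without the quota, 176 - 4Q = 74 + 6Q gives Q* = 10.2.
At Q = 3 the demand price is 176 - 4(3) = 164 and the supply price is 74 + 6(3) = 92.
Deadweight loss is the triangle between the curves from 3 to 10.2: (1/2)(164 - 92)(10.2 - 3) = 259.2.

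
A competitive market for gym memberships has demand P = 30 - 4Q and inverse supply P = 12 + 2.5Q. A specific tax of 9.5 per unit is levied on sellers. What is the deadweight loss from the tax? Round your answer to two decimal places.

6.94

Pre-tax equilibrium: 30 - 4Q = 12 + 2.5Q gives Q* = 2.7692, P* = 18.9231.
With the tax, sellers need 9.5 more per unit: 30 - 4Q = 12 + 2.5Q + 9.5, so Q_t = 1.3077. Buyers pay P_b = 24.7692; sellers receive P_s = P_b - 9.5 = 15.2692.
The welfare triangle lost has base Q* - Q_t = 1.4615 and height t = 9.5, so DWL = (1/2)(1.4615)(9.5) = 6.9423.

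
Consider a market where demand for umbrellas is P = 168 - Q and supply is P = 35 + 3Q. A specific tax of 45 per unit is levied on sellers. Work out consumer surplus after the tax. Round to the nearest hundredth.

Pre-tax equilibrium: 168 - Q = 35 + 3Q gives Q* = 33.25, P* = 134.75.
With the tax, sellers need 45 more per unit: 168 - Q = 35 + 3Q + 45, so Q_t = 22. Buyers pay P_b = 146; sellers receive P_s = P_b - 45 = 101.
CS = (1/2)(Q_t)(168 - P_b) = (1/2)(22)(22) = 242.

242.00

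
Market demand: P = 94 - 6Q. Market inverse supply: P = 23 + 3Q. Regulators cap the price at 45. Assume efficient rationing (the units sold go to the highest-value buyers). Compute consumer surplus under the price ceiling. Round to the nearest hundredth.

198.00

Free-market equilibrium: 94 - 6Q = 23 + 3Q gives Q* = 7.8889, P* = 46.6667.
At P = 45, sellers supply (45 - 23)/3 = 7.3333 while buyers want more, so the quantity traded is 7.3333 at price 45.
The demand price at Q = 7.3333 is 50. CS is the trapezoid between demand and 45 over [0, 7.3333]: (1/2)[(94 - 45) + (50 - 45)](7.3333) = 198.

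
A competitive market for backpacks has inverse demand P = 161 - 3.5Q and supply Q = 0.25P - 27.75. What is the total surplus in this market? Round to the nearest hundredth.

166.67

Rewriting supply in inverse form: P = 111 + 4Q.
Set 161 - 3.5Q = 111 + 4Q, which gives 50 = 7.5Q, so Q* = 6.6667 and P* = 161 - 3.5(6.6667) = 137.6667.
Total surplus is the full triangle between the curves from 0 to Q*: (1/2)(6.6667)(161 - 111) = 166.6667.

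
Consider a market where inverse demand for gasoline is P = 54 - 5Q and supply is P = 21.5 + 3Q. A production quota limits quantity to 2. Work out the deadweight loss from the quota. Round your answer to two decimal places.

Without the quota, 54 - 5Q = 21.5 + 3Q gives Q* = 4.0625.
At Q = 2 the demand price is 54 - 5(2) = 44 and the supply price is 21.5 + 3(2) = 27.5.
DWL = (1/2)(gap between curves at 2) x (Q* - 2) = (1/2)(16.5)(2.0625) = 17.0156.

17.02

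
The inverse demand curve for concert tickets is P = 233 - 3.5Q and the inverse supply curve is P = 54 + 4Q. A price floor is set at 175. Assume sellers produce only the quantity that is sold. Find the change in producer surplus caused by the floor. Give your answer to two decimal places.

316.68

Without the control, 233 - 3.5Q = 54 + 4Q so Q* = 23.8667 and P* = 149.4667.
At P = 175, buyers demand (233 - 175)/3.5 = 16.5714 while sellers would supply more, so the quantity traded is 16.5714 at price 175.
PS goes from (1/2)(23.8667)(95.4667) = 1139.2356 to 1455.9184 (computed as (175 - 54)(16.5714) - (1/2)(4)(16.5714)^2), a change of 316.6828.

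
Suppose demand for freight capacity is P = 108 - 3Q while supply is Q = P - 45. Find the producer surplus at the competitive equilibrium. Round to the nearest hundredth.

124.03

Rewriting supply in inverse form: P = 45 + Q.
Equilibrium: 108 - 3Q = 45 + Q, so Q* = 15.75 and P* = 60.75.
The supply curve's price intercept is 45, so PS = (1/2)(Q*)(P* - 45) = (1/2)(15.75)(15.75) = 124.0312.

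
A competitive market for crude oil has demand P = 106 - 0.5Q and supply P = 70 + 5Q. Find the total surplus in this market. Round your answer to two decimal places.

Setting demand equal to supply, 36 = 5.5Q, so Q* = 6.5455 and P* = 102.7273.
Total surplus is the full triangle between the curves from 0 to Q*: (1/2)(6.5455)(106 - 70) = 117.8182.

117.82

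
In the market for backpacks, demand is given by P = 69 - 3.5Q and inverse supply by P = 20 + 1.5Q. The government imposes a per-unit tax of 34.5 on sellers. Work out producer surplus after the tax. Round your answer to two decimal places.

6.31

Pre-tax equilibrium: 69 - 3.5Q = 20 + 1.5Q gives Q* = 9.8, P* = 34.7.
With the tax, sellers need 34.5 more per unit: 69 - 3.5Q = 20 + 1.5Q + 34.5, so Q_t = 2.9. Buyers pay P_b = 58.85; sellers receive P_s = P_b - 34.5 = 24.35.
Producer surplus is the triangle above supply below P_s: (1/2)(2.9)(24.35 - 20) = 6.3075.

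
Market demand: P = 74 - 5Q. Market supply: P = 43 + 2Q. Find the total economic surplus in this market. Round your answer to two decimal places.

68.64

Equilibrium: 74 - 5Q = 43 + 2Q, so Q* = 4.4286 and P* = 51.8571.
CS = (1/2)(4.4286)(22.1429) = 49.0306 and PS = (1/2)(4.4286)(8.8571) = 19.6122, so total surplus = 68.6429.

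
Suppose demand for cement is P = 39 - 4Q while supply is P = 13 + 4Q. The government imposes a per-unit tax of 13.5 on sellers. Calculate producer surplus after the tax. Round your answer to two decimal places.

4.88

Without the tax, 39 - 4Q = 13 + 4Q so Q* = 3.25 and P* = 26.
With the tax, sellers need 13.5 more per unit: 39 - 4Q = 13 + 4Q + 13.5, so Q_t = 1.5625. Buyers pay P_b = 32.75; sellers receive P_s = P_b - 13.5 = 19.25.
PS = (1/2)(Q_t)(P_s - 13) = (1/2)(1.5625)(6.25) = 4.8828.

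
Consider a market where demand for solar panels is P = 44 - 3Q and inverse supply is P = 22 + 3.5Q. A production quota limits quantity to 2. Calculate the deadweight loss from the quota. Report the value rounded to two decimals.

6.23

Without the quota, 44 - 3Q = 22 + 3.5Q gives Q* = 3.3846.
At Q = 2 the demand price is 44 - 3(2) = 38 and the supply price is 22 + 3.5(2) = 29.
Deadweight loss is the triangle between the curves from 2 to 3.3846: (1/2)(38 - 29)(3.3846 - 2) = 6.2308.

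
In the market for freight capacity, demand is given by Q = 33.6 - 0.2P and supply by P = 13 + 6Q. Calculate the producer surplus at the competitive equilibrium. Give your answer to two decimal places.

595.66

Rewriting demand in inverse form: P = 168 - 5Q.
Equilibrium: 168 - 5Q = 13 + 6Q, so Q* = 14.0909 and P* = 97.5455.
The supply curve's price intercept is 13, so PS = (1/2)(Q*)(P* - 13) = (1/2)(14.0909)(84.5455) = 595.6612.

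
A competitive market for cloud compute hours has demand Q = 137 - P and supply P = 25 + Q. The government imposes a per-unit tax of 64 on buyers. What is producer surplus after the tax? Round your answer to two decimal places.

Rewriting demand in inverse form: P = 137 - Q.
Pre-tax equilibrium: 137 - Q = 25 + Q gives Q* = 56, P* = 81.
A tax on buyers shifts demand down by 64: (137 - 64) - Q = 25 + Q, so Q_t = 24. Buyers pay P_b = 113; sellers receive P_s = P_b - 64 = 49.
Producer surplus is the triangle above supply below P_s: (1/2)(24)(49 - 25) = 288.

288.00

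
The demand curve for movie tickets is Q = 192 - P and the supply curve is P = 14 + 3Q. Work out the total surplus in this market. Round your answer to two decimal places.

3960.50

Rewriting demand in inverse form: P = 192 - Q.
Setting demand equal to supply, 178 = 4Q, so Q* = 44.5 and P* = 147.5.
CS = (1/2)(44.5)(44.5) = 990.125 and PS = (1/2)(44.5)(133.5) = 2970.375, so total surplus = 3960.5.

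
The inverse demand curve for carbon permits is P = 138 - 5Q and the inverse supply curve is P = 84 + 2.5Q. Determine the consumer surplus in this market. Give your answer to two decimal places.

Equilibrium: 138 - 5Q = 84 + 2.5Q, so Q* = 7.2 and P* = 102.
The demand choke price is 138, so CS = (1/2)(Q*)(138 - P*) = (1/2)(7.2)(36) = 129.6.

129.60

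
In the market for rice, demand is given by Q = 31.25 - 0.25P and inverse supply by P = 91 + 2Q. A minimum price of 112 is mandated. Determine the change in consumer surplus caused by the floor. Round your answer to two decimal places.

Rewriting demand in inverse form: P = 125 - 4Q.
Free-market equilibrium: 125 - 4Q = 91 + 2Q gives Q* = 5.6667, P* = 102.3333.
At the floor price 112, quantity demanded is (125 - 112)/4 = 3.25; demand is the short side, so Q = 3.25 trades at P = 112.
CS goes from (1/2)(5.6667)(22.6667) = 64.2222 to 21.125 (computed as (125 - 112)(3.25) - (1/2)(4)(3.25)^2), a change of -43.0972.

-43.10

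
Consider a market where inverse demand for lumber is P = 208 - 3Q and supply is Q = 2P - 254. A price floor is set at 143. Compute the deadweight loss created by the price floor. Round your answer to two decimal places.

3.81

Rewriting supply in inverse form: P = 127 + 0.5Q.
Free-market equilibrium: 208 - 3Q = 127 + 0.5Q gives Q* = 23.1429, P* = 138.5714.
At P = 143, buyers demand (208 - 143)/3 = 21.6667 while sellers would supply more, so the quantity traded is 21.6667 at price 143.
At Q = 21.6667 the demand price is 143 and the supply price is 137.8333. Deadweight loss is the triangle between the curves from 21.6667 to 23.1429: (1/2)(143 - 137.8333)(23.1429 - 21.6667) = 3.8135.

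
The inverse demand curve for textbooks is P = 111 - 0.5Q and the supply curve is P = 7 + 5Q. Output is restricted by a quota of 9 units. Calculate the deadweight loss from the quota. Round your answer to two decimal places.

270.02

Without the quota, 111 - 0.5Q = 7 + 5Q gives Q* = 18.9091.
At Q = 9 the demand price is 111 - 0.5(9) = 106.5 and the supply price is 7 + 5(9) = 52.
DWL = (1/2)(gap between curves at 9) x (Q* - 9) = (1/2)(54.5)(9.9091) = 270.0227.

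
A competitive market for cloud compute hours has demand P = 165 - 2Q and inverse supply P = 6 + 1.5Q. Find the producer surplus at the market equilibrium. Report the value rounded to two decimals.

1547.82

Set 165 - 2Q = 6 + 1.5Q, which gives 159 = 3.5Q, so Q* = 45.4286 and P* = 165 - 2(45.4286) = 74.1429.
Producer surplus is the triangle above supply below P*: (1/2)(45.4286)(74.1429 - 6) = (1/2)(45.4286)(68.1429) = 1547.8163.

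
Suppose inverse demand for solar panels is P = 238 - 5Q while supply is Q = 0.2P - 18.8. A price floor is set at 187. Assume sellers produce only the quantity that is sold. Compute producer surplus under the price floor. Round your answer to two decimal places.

Rewriting supply in inverse form: P = 94 + 5Q.
Free-market equilibrium: 238 - 5Q = 94 + 5Q gives Q* = 14.4, P* = 166.
At the floor price 187, quantity demanded is (238 - 187)/5 = 10.2; demand is the short side, so Q = 10.2 trades at P = 187.
The supply price at Q = 10.2 is 145. PS is the trapezoid between 187 and supply over [0, 10.2]: (1/2)[(187 - 94) + (187 - 145)](10.2) = 688.5.

688.50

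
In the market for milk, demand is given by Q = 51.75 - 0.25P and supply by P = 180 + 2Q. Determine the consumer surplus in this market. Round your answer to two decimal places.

40.50

Rewriting demand in inverse form: P = 207 - 4Q.
Setting demand equal to supply, 27 = 6Q, so Q* = 4.5 and P* = 189.
CS is the area between the demand curve and P* from 0 to Q*: (1/2)(4.5)(18) = 40.5.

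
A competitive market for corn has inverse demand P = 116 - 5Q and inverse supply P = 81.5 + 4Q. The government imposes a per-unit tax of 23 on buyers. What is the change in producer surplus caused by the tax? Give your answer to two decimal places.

Without the tax, 116 - 5Q = 81.5 + 4Q so Q* = 3.8333 and P* = 96.8333.
With the tax, buyers' net willingness to pay falls by 23: (116 - 23) - 5Q = 81.5 + 4Q, so Q_t = 1.2778. Buyers pay P_b = 109.6111; sellers receive P_s = P_b - 23 = 86.6111.
PS falls from (1/2)(3.8333)(15.3333) = 29.3889 to (1/2)(1.2778)(5.1111) = 3.2654, a change of -26.1235.

-26.12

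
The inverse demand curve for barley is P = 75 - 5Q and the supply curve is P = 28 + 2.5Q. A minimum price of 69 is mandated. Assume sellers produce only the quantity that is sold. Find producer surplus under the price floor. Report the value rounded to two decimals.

Free-market equilibrium: 75 - 5Q = 28 + 2.5Q gives Q* = 6.2667, P* = 43.6667.
At P = 69, buyers demand (75 - 69)/5 = 1.2 while sellers would supply more, so the quantity traded is 1.2 at price 69.
The supply price at Q = 1.2 is 31. PS is the trapezoid between 69 and supply over [0, 1.2]: (1/2)[(69 - 28) + (69 - 31)](1.2) = 47.4.

47.40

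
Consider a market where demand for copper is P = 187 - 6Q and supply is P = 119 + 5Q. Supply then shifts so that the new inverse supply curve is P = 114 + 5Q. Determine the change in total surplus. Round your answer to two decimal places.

Initial equilibrium: Q_0 = 6.1818, P_0 = 149.9091; CS_0 = (1/2)(6.1818)(37.0909) = 114.6446, PS_0 = (1/2)(6.1818)(30.9091) = 95.5372.
New equilibrium: 187 - 6Q = 114 + 5Q gives Q_1 = 6.6364, P_1 = 147.1818; CS_1 = 132.124, PS_1 = 110.1033.
Change in total surplus = (132.124 + 110.1033) - (114.6446 + 95.5372) = 32.0455.

32.05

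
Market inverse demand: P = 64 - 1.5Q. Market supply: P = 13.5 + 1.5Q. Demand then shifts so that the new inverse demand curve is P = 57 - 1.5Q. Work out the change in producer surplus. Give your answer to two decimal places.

-54.83

Initial equilibrium: Q_0 = 16.8333, P_0 = 38.75; CS_0 = (1/2)(16.8333)(25.25) = 212.5208, PS_0 = (1/2)(16.8333)(25.25) = 212.5208.
New equilibrium: 57 - 1.5Q = 13.5 + 1.5Q gives Q_1 = 14.5, P_1 = 35.25; CS_1 = 157.6875, PS_1 = 157.6875.
Change in producer surplus = 157.6875 - 212.5208 = -54.8333.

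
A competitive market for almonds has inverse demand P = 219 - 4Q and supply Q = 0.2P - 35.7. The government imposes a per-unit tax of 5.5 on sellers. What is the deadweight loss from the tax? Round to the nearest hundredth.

Rewriting supply in inverse form: P = 178.5 + 5Q.
Pre-tax equilibrium: 219 - 4Q = 178.5 + 5Q gives Q* = 4.5, P* = 201.
A tax on sellers shifts supply up by 5.5: 219 - 4Q = 178.5 + 5Q + 5.5, so Q_t = 3.8889. Buyers pay P_b = 203.4444; sellers receive P_s = P_b - 5.5 = 197.9444.
Deadweight loss is the triangle between the curves from Q_t to Q*: (1/2)(4.5 - 3.8889)(5.5) = 1.6806.

1.68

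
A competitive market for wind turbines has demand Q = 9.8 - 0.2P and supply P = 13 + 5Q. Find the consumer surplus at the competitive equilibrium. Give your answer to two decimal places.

Rewriting demand in inverse form: P = 49 - 5Q.
Equilibrium: 49 - 5Q = 13 + 5Q, so Q* = 3.6 and P* = 31.
The demand choke price is 49, so CS = (1/2)(Q*)(49 - P*) = (1/2)(3.6)(18) = 32.4.

32.40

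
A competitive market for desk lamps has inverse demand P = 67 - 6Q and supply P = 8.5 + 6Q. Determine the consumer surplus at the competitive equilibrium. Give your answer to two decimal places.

71.30

Set 67 - 6Q = 8.5 + 6Q, which gives 58.5 = 12Q, so Q* = 4.875 and P* = 67 - 6(4.875) = 37.75.
CS is the area between the demand curve and P* from 0 to Q*: (1/2)(4.875)(29.25) = 71.2969.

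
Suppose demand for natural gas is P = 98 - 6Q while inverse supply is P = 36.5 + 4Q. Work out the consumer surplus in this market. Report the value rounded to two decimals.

113.47

Setting demand equal to supply, 61.5 = 10Q, so Q* = 6.15 and P* = 61.1.
The demand choke price is 98, so CS = (1/2)(Q*)(98 - P*) = (1/2)(6.15)(36.9) = 113.4675.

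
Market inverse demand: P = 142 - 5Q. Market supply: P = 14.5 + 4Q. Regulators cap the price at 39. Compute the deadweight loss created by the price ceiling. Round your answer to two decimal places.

291.01

Free-market equilibrium: 142 - 5Q = 14.5 + 4Q gives Q* = 14.1667, P* = 71.1667.
At the ceiling price 39, quantity supplied is (39 - 14.5)/4 = 6.125; supply is the short side, so Q = 6.125 trades at P = 39.
At Q = 6.125 the demand price is 111.375 and the supply price is 39. Deadweight loss is the triangle between the curves from 6.125 to 14.1667: (1/2)(111.375 - 39)(14.1667 - 6.125) = 291.0078.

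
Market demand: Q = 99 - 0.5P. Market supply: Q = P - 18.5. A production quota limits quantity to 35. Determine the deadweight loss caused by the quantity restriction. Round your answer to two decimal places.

Rewriting demand in inverse form: P = 198 - 2Q.
Rewriting supply in inverse form: P = 18.5 + Q.
Without the quota, 198 - 2Q = 18.5 + Q gives Q* = 59.8333.
At Q = 35 the demand price is 198 - 2(35) = 128 and the supply price is 18.5 + (35) = 53.5.
Deadweight loss is the triangle between the curves from 35 to 59.8333: (1/2)(128 - 53.5)(59.8333 - 35) = 925.0417.

925.04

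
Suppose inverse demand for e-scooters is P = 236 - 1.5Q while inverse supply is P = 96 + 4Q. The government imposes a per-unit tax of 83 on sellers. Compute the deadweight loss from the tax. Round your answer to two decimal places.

Without the tax, 236 - 1.5Q = 96 + 4Q so Q* = 25.4545 and P* = 197.8182.
With the tax, sellers need 83 more per unit: 236 - 1.5Q = 96 + 4Q + 83, so Q_t = 10.3636. Buyers pay P_b = 220.4545; sellers receive P_s = P_b - 83 = 137.4545.
The welfare triangle lost has base Q* - Q_t = 15.0909 and height t = 83, so DWL = (1/2)(15.0909)(83) = 626.2727.

626.27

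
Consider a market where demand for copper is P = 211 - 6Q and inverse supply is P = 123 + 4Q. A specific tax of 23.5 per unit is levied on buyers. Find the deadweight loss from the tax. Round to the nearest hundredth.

Without the tax, 211 - 6Q = 123 + 4Q so Q* = 8.8 and P* = 158.2.
A tax on buyers shifts demand down by 23.5: (211 - 23.5) - 6Q = 123 + 4Q, so Q_t = 6.45. Buyers pay P_b = 172.3; sellers receive P_s = P_b - 23.5 = 148.8.
Deadweight loss is the triangle between the curves from Q_t to Q*: (1/2)(8.8 - 6.45)(23.5) = 27.6125.

27.61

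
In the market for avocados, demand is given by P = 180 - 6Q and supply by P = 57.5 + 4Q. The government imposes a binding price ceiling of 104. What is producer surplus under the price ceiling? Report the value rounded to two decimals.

270.28

Free-market equilibrium: 180 - 6Q = 57.5 + 4Q gives Q* = 12.25, P* = 106.5.
At P = 104, sellers supply (104 - 57.5)/4 = 11.625 while buyers want more, so the quantity traded is 11.625 at price 104.
PS is the triangle above supply below 104: (1/2)(11.625)(104 - 57.5) = 270.2812.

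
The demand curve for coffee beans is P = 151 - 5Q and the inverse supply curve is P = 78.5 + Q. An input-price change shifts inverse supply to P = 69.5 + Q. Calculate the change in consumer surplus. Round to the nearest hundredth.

Initial equilibrium: Q_0 = 12.0833, P_0 = 90.5833; CS_0 = (1/2)(12.0833)(60.4167) = 365.0174, PS_0 = (1/2)(12.0833)(12.0833) = 73.0035.
New equilibrium: 151 - 5Q = 69.5 + Q gives Q_1 = 13.5833, P_1 = 83.0833; CS_1 = 461.2674, PS_1 = 92.2535.
Change in consumer surplus = 461.2674 - 365.0174 = 96.25.

96.25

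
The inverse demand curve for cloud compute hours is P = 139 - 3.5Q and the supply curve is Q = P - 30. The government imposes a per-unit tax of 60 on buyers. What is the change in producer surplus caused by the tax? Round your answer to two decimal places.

Rewriting supply in inverse form: P = 30 + Q.
Without the tax, 139 - 3.5Q = 30 + Q so Q* = 24.2222 and P* = 54.2222.
With the tax, buyers' net willingness to pay falls by 60: (139 - 60) - 3.5Q = 30 + Q, so Q_t = 10.8889. Buyers pay P_b = 100.8889; sellers receive P_s = P_b - 60 = 40.8889.
PS falls from (1/2)(24.2222)(24.2222) = 293.358 to (1/2)(10.8889)(10.8889) = 59.284, a change of -234.0741.

-234.07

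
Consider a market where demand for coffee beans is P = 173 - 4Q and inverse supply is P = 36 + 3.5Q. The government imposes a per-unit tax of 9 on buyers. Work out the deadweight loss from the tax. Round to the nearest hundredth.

Without the tax, 173 - 4Q = 36 + 3.5Q so Q* = 18.2667 and P* = 99.9333.
A tax on buyers shifts demand down by 9: (173 - 9) - 4Q = 36 + 3.5Q, so Q_t = 17.0667. Buyers pay P_b = 104.7333; sellers receive P_s = P_b - 9 = 95.7333.
The welfare triangle lost has base Q* - Q_t = 1.2 and height t = 9, so DWL = (1/2)(1.2)(9) = 5.4.

5.40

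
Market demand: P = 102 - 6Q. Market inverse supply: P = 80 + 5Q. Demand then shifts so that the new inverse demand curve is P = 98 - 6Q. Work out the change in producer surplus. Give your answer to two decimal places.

-3.31

Initial equilibrium: Q_0 = 2, P_0 = 90; CS_0 = (1/2)(2)(12) = 12, PS_0 = (1/2)(2)(10) = 10.
New equilibrium: 98 - 6Q = 80 + 5Q gives Q_1 = 1.6364, P_1 = 88.1818; CS_1 = 8.0331, PS_1 = 6.6942.
Change in producer surplus = 6.6942 - 10 = -3.3058.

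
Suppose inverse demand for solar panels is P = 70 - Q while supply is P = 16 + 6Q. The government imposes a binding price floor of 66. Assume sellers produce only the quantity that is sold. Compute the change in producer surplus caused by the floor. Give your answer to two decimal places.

Free-market equilibrium: 70 - Q = 16 + 6Q gives Q* = 7.7143, P* = 62.2857.
At the floor price 66, quantity demanded is (70 - 66)/1 = 4; demand is the short side, so Q = 4 trades at P = 66.
PS goes from (1/2)(7.7143)(46.2857) = 178.5306 to 152 (computed as (66 - 16)(4) - (1/2)(6)(4)^2), a change of -26.5306.

-26.53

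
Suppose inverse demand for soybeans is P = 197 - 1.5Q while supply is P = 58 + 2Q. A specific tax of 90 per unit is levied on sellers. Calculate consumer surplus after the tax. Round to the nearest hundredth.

Without the tax, 197 - 1.5Q = 58 + 2Q so Q* = 39.7143 and P* = 137.4286.
With the tax, sellers need 90 more per unit: 197 - 1.5Q = 58 + 2Q + 90, so Q_t = 14. Buyers pay P_b = 176; sellers receive P_s = P_b - 90 = 86.
Consumer surplus is the triangle under demand above P_b: (1/2)(14)(197 - 176) = 147.

147.00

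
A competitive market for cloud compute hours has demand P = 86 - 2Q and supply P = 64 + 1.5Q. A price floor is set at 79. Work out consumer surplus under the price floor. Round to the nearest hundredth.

12.25

Free-market equilibrium: 86 - 2Q = 64 + 1.5Q gives Q* = 6.2857, P* = 73.4286.
At the floor price 79, quantity demanded is (86 - 79)/2 = 3.5; demand is the short side, so Q = 3.5 trades at P = 79.
CS is the triangle under demand above 79: (1/2)(3.5)(86 - 79) = 12.25.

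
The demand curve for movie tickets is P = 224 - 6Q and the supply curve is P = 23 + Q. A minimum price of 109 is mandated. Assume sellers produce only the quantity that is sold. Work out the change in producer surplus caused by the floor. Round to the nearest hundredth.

Without the control, 224 - 6Q = 23 + Q so Q* = 28.7143 and P* = 51.7143.
At the floor price 109, quantity demanded is (224 - 109)/6 = 19.1667; demand is the short side, so Q = 19.1667 trades at P = 109.
PS goes from (1/2)(28.7143)(28.7143) = 412.2551 to 1464.6528 (computed as (109 - 23)(19.1667) - (1/2)(1)(19.1667)^2), a change of 1052.3977.

1052.40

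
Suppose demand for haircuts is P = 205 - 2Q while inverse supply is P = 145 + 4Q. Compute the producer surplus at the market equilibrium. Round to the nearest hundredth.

Equilibrium: 205 - 2Q = 145 + 4Q, so Q* = 10 and P* = 185.
PS is the area between P* and the supply curve from 0 to Q*: (1/2)(10)(40) = 200.

200.00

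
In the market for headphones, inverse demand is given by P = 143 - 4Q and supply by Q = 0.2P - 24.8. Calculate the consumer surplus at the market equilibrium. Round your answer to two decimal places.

8.91

Rewriting supply in inverse form: P = 124 + 5Q.
Setting demand equal to supply, 19 = 9Q, so Q* = 2.1111 and P* = 134.5556.
CS is the area between the demand curve and P* from 0 to Q*: (1/2)(2.1111)(8.4444) = 8.9136.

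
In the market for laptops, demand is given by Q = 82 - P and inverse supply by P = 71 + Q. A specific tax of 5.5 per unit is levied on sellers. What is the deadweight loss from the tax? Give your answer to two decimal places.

7.56

Rewriting demand in inverse form: P = 82 - Q.
Without the tax, 82 - Q = 71 + Q so Q* = 5.5 and P* = 76.5.
With the tax, sellers need 5.5 more per unit: 82 - Q = 71 + Q + 5.5, so Q_t = 2.75. Buyers pay P_b = 79.25; sellers receive P_s = P_b - 5.5 = 73.75.
Deadweight loss is the triangle between the curves from Q_t to Q*: (1/2)(5.5 - 2.75)(5.5) = 7.5625.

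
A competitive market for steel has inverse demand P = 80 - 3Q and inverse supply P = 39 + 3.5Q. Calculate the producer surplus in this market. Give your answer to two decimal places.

Set 80 - 3Q = 39 + 3.5Q, which gives 41 = 6.5Q, so Q* = 6.3077 and P* = 80 - 3(6.3077) = 61.0769.
PS is the area between P* and the supply curve from 0 to Q*: (1/2)(6.3077)(22.0769) = 69.6272.

69.63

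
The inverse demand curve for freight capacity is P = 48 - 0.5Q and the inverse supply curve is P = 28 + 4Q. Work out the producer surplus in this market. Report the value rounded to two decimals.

Setting demand equal to supply, 20 = 4.5Q, so Q* = 4.4444 and P* = 45.7778.
The supply curve's price intercept is 28, so PS = (1/2)(Q*)(P* - 28) = (1/2)(4.4444)(17.7778) = 39.5062.

39.51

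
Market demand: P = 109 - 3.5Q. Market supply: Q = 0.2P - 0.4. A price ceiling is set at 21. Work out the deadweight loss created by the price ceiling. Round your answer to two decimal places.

Rewriting supply in inverse form: P = 2 + 5Q.
Free-market equilibrium: 109 - 3.5Q = 2 + 5Q gives Q* = 12.5882, P* = 64.9412.
At P = 21, sellers supply (21 - 2)/5 = 3.8 while buyers want more, so the quantity traded is 3.8 at price 21.
At Q = 3.8 the demand price is 95.7 and the supply price is 21. Deadweight loss is the triangle between the curves from 3.8 to 12.5882: (1/2)(95.7 - 21)(12.5882 - 3.8) = 328.2406.

328.24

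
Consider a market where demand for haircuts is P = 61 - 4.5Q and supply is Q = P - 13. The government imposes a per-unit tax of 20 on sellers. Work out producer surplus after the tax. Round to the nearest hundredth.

12.96

Rewriting supply in inverse form: P = 13 + Q.
Without the tax, 61 - 4.5Q = 13 + Q so Q* = 8.7273 and P* = 21.7273.
A tax on sellers shifts supply up by 20: 61 - 4.5Q = 13 + Q + 20, so Q_t = 5.0909. Buyers pay P_b = 38.0909; sellers receive P_s = P_b - 20 = 18.0909.
Producer surplus is the triangle above supply below P_s: (1/2)(5.0909)(18.0909 - 13) = 12.9587.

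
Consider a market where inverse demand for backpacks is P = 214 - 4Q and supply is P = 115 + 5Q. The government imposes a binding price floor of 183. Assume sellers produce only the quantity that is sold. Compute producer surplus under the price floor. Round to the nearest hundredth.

Without the control, 214 - 4Q = 115 + 5Q so Q* = 11 and P* = 170.
At the floor price 183, quantity demanded is (214 - 183)/4 = 7.75; demand is the short side, so Q = 7.75 trades at P = 183.
The supply price at Q = 7.75 is 153.75. PS is the trapezoid between 183 and supply over [0, 7.75]: (1/2)[(183 - 115) + (183 - 153.75)](7.75) = 376.8438.

376.84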